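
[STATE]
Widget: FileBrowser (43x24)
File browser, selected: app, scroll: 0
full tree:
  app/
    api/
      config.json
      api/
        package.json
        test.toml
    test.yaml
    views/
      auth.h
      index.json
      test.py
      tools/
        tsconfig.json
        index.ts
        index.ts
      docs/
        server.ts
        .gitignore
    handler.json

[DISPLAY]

> [-] app/                                 
    [+] api/                               
    test.yaml                              
    [+] views/                             
    handler.json                           
                                           
                                           
                                           
                                           
                                           
                                           
                                           
                                           
                                           
                                           
                                           
                                           
                                           
                                           
                                           
                                           
                                           
                                           
                                           


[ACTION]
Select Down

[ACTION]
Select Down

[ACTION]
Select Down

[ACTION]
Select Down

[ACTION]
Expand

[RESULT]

  [-] app/                                 
    [+] api/                               
    test.yaml                              
    [+] views/                             
  > handler.json                           
                                           
                                           
                                           
                                           
                                           
                                           
                                           
                                           
                                           
                                           
                                           
                                           
                                           
                                           
                                           
                                           
                                           
                                           
                                           


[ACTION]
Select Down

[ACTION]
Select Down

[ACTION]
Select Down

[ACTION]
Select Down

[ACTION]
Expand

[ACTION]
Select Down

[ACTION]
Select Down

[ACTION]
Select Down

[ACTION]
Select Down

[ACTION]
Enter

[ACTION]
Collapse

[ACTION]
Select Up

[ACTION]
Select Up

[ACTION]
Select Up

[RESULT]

  [-] app/                                 
  > [+] api/                               
    test.yaml                              
    [+] views/                             
    handler.json                           
                                           
                                           
                                           
                                           
                                           
                                           
                                           
                                           
                                           
                                           
                                           
                                           
                                           
                                           
                                           
                                           
                                           
                                           
                                           


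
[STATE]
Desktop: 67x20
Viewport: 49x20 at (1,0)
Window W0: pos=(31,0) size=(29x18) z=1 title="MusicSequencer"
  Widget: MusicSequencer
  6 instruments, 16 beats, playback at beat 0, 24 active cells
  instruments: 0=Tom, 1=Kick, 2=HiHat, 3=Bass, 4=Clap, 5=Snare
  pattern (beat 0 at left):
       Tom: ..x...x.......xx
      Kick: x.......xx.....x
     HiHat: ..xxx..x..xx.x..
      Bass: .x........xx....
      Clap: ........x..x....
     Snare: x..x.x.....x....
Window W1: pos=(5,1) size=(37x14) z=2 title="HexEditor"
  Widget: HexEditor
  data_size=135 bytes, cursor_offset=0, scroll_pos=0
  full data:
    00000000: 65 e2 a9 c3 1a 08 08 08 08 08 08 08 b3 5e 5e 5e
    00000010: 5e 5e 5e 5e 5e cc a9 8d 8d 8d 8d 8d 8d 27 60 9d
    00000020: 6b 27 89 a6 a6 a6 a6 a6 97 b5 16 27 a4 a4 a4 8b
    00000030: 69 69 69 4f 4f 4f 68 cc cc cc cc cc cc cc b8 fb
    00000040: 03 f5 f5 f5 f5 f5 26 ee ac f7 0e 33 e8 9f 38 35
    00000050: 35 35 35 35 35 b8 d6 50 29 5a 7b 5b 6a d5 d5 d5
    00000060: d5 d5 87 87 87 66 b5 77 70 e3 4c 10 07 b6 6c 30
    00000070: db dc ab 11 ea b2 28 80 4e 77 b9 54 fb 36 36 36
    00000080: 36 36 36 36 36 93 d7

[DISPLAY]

                              ┏━━━━━━━━━━━━━━━━━━
    ┏━━━━━━━━━━━━━━━━━━━━━━━━━━━━━━━━━━━┓encer   
    ┃ HexEditor                         ┃────────
    ┠───────────────────────────────────┨45678901
    ┃00000000  65 e2 a9 c3 1a 08 08 08  ┃··█·····
    ┃00000010  5e 5e 5e 5e 5e cc a9 8d  ┃····██··
    ┃00000020  6b 27 89 a6 a6 a6 a6 a6  ┃█··█··██
    ┃00000030  69 69 69 4f 4f 4f 68 cc  ┃······██
    ┃00000040  03 f5 f5 f5 f5 f5 26 ee  ┃····█··█
    ┃00000050  35 35 35 35 35 b8 d6 50  ┃·█·····█
    ┃00000060  d5 d5 87 87 87 66 b5 77  ┃        
    ┃00000070  db dc ab 11 ea b2 28 80  ┃        
    ┃00000080  36 36 36 36 36 93 d7     ┃        
    ┃                                   ┃        
    ┗━━━━━━━━━━━━━━━━━━━━━━━━━━━━━━━━━━━┛        
                              ┃                  
                              ┃                  
                              ┗━━━━━━━━━━━━━━━━━━
                                                 
                                                 


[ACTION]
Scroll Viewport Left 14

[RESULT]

                               ┏━━━━━━━━━━━━━━━━━
     ┏━━━━━━━━━━━━━━━━━━━━━━━━━━━━━━━━━━━┓encer  
     ┃ HexEditor                         ┃───────
     ┠───────────────────────────────────┨4567890
     ┃00000000  65 e2 a9 c3 1a 08 08 08  ┃··█····
     ┃00000010  5e 5e 5e 5e 5e cc a9 8d  ┃····██·
     ┃00000020  6b 27 89 a6 a6 a6 a6 a6  ┃█··█··█
     ┃00000030  69 69 69 4f 4f 4f 68 cc  ┃······█
     ┃00000040  03 f5 f5 f5 f5 f5 26 ee  ┃····█··
     ┃00000050  35 35 35 35 35 b8 d6 50  ┃·█·····
     ┃00000060  d5 d5 87 87 87 66 b5 77  ┃       
     ┃00000070  db dc ab 11 ea b2 28 80  ┃       
     ┃00000080  36 36 36 36 36 93 d7     ┃       
     ┃                                   ┃       
     ┗━━━━━━━━━━━━━━━━━━━━━━━━━━━━━━━━━━━┛       
                               ┃                 
                               ┃                 
                               ┗━━━━━━━━━━━━━━━━━
                                                 
                                                 


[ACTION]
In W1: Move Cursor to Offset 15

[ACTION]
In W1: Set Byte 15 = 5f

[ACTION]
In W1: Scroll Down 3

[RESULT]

                               ┏━━━━━━━━━━━━━━━━━
     ┏━━━━━━━━━━━━━━━━━━━━━━━━━━━━━━━━━━━┓encer  
     ┃ HexEditor                         ┃───────
     ┠───────────────────────────────────┨4567890
     ┃00000030  69 69 69 4f 4f 4f 68 cc  ┃··█····
     ┃00000040  03 f5 f5 f5 f5 f5 26 ee  ┃····██·
     ┃00000050  35 35 35 35 35 b8 d6 50  ┃█··█··█
     ┃00000060  d5 d5 87 87 87 66 b5 77  ┃······█
     ┃00000070  db dc ab 11 ea b2 28 80  ┃····█··
     ┃00000080  36 36 36 36 36 93 d7     ┃·█·····
     ┃                                   ┃       
     ┃                                   ┃       
     ┃                                   ┃       
     ┃                                   ┃       
     ┗━━━━━━━━━━━━━━━━━━━━━━━━━━━━━━━━━━━┛       
                               ┃                 
                               ┃                 
                               ┗━━━━━━━━━━━━━━━━━
                                                 
                                                 


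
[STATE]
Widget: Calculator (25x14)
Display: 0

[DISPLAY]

                        0
┌───┬───┬───┬───┐        
│ 7 │ 8 │ 9 │ ÷ │        
├───┼───┼───┼───┤        
│ 4 │ 5 │ 6 │ × │        
├───┼───┼───┼───┤        
│ 1 │ 2 │ 3 │ - │        
├───┼───┼───┼───┤        
│ 0 │ . │ = │ + │        
├───┼───┼───┼───┤        
│ C │ MC│ MR│ M+│        
└───┴───┴───┴───┘        
                         
                         


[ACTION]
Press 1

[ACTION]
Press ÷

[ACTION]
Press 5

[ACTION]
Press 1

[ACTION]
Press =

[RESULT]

            0.01960784314
┌───┬───┬───┬───┐        
│ 7 │ 8 │ 9 │ ÷ │        
├───┼───┼───┼───┤        
│ 4 │ 5 │ 6 │ × │        
├───┼───┼───┼───┤        
│ 1 │ 2 │ 3 │ - │        
├───┼───┼───┼───┤        
│ 0 │ . │ = │ + │        
├───┼───┼───┼───┤        
│ C │ MC│ MR│ M+│        
└───┴───┴───┴───┘        
                         
                         


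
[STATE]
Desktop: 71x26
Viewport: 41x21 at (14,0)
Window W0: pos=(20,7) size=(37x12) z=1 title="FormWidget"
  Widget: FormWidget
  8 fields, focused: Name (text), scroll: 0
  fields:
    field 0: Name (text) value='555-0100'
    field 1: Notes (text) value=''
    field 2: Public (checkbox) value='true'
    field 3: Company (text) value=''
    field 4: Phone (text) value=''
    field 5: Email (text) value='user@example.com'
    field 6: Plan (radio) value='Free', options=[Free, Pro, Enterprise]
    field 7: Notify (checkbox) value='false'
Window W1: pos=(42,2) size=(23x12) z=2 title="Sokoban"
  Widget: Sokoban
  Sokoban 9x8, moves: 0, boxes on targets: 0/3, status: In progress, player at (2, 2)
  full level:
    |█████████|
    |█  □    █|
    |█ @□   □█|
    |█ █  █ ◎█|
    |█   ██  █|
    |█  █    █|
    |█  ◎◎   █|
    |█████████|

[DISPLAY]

                                         
                                         
                            ┏━━━━━━━━━━━━
                            ┃ Sokoban    
                            ┠────────────
                            ┃█████████   
                            ┃█  □    █   
      ┏━━━━━━━━━━━━━━━━━━━━━┃█ @□   □█   
      ┃ FormWidget          ┃█ █  █ ◎█   
      ┠─────────────────────┃█   ██  █   
      ┃> Name:       [555-01┃█  █    █   
      ┃  Notes:      [      ┃█  ◎◎   █   
      ┃  Public:     [x]    ┃█████████   
      ┃  Company:    [      ┗━━━━━━━━━━━━
      ┃  Phone:      [                   
      ┃  Email:      [user@example.com   
      ┃  Plan:       (●) Free  ( ) Pro  (
      ┃  Notify:     [ ]                 
      ┗━━━━━━━━━━━━━━━━━━━━━━━━━━━━━━━━━━
                                         
                                         


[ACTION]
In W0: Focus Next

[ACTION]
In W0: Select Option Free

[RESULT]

                                         
                                         
                            ┏━━━━━━━━━━━━
                            ┃ Sokoban    
                            ┠────────────
                            ┃█████████   
                            ┃█  □    █   
      ┏━━━━━━━━━━━━━━━━━━━━━┃█ @□   □█   
      ┃ FormWidget          ┃█ █  █ ◎█   
      ┠─────────────────────┃█   ██  █   
      ┃  Name:       [555-01┃█  █    █   
      ┃> Notes:      [      ┃█  ◎◎   █   
      ┃  Public:     [x]    ┃█████████   
      ┃  Company:    [      ┗━━━━━━━━━━━━
      ┃  Phone:      [                   
      ┃  Email:      [user@example.com   
      ┃  Plan:       (●) Free  ( ) Pro  (
      ┃  Notify:     [ ]                 
      ┗━━━━━━━━━━━━━━━━━━━━━━━━━━━━━━━━━━
                                         
                                         


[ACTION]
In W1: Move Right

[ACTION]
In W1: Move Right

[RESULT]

                                         
                                         
                            ┏━━━━━━━━━━━━
                            ┃ Sokoban    
                            ┠────────────
                            ┃█████████   
                            ┃█  □    █   
      ┏━━━━━━━━━━━━━━━━━━━━━┃█   @□ □█   
      ┃ FormWidget          ┃█ █  █ ◎█   
      ┠─────────────────────┃█   ██  █   
      ┃  Name:       [555-01┃█  █    █   
      ┃> Notes:      [      ┃█  ◎◎   █   
      ┃  Public:     [x]    ┃█████████   
      ┃  Company:    [      ┗━━━━━━━━━━━━
      ┃  Phone:      [                   
      ┃  Email:      [user@example.com   
      ┃  Plan:       (●) Free  ( ) Pro  (
      ┃  Notify:     [ ]                 
      ┗━━━━━━━━━━━━━━━━━━━━━━━━━━━━━━━━━━
                                         
                                         


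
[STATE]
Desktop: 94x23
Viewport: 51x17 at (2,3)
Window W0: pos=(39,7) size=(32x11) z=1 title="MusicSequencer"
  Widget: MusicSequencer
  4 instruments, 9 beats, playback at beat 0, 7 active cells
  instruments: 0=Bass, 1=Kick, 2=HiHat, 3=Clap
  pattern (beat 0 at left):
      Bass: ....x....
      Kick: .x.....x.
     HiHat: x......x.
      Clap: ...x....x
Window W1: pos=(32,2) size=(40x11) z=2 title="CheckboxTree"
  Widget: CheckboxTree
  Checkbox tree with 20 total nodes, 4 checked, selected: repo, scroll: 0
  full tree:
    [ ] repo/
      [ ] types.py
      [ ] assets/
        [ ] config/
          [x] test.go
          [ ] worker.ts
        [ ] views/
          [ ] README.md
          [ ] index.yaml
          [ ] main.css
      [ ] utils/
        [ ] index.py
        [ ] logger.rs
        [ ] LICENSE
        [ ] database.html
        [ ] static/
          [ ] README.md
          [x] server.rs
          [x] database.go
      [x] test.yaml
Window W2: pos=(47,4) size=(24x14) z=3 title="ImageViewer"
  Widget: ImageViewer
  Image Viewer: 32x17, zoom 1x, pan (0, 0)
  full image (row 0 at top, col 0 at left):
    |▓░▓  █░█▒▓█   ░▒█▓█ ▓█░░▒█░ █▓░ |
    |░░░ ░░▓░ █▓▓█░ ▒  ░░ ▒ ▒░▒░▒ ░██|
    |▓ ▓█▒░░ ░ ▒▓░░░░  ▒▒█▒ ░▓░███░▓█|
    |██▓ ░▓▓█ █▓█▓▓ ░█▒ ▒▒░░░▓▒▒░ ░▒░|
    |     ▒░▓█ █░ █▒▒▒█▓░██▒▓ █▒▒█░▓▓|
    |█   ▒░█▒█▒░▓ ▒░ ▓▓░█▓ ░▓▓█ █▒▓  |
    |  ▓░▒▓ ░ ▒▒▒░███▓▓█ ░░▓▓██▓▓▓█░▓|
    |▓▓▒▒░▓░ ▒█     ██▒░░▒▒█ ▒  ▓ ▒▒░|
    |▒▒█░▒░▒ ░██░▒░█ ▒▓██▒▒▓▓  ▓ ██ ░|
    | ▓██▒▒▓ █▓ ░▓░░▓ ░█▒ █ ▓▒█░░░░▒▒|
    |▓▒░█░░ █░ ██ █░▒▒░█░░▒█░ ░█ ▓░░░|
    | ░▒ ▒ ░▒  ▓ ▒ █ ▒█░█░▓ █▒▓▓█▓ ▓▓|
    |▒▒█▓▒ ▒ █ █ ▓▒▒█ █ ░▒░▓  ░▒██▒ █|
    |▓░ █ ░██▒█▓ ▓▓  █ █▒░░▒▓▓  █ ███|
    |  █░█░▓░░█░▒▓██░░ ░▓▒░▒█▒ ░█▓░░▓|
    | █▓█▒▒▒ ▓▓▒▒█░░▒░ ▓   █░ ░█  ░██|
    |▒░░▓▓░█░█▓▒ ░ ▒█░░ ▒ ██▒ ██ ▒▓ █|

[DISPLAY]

                              ┃ CheckboxTree       
                              ┠──────────────┏━━━━━
                              ┃>[-] repo/    ┃ Imag
                              ┃   [ ] types.p┠─────
                              ┃   [-] assets/┃▓░▓  
                              ┃     [-] confi┃░░░ ░
                              ┃       [x] tes┃▓ ▓█▒
                              ┃       [ ] wor┃██▓ ░
                              ┃     [ ] views┃     
                              ┗━━━━━━━━━━━━━━┃█   ▒
                                     ┃ HiHat█┃  ▓░▒
                                     ┃  Clap·┃▓▓▒▒░
                                     ┃       ┃▒▒█░▒
                                     ┃       ┃ ▓██▒
                                     ┗━━━━━━━┗━━━━━
                                                   
                                                   


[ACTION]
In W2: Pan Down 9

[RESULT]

                              ┃ CheckboxTree       
                              ┠──────────────┏━━━━━
                              ┃>[-] repo/    ┃ Imag
                              ┃   [ ] types.p┠─────
                              ┃   [-] assets/┃ ▓██▒
                              ┃     [-] confi┃▓▒░█░
                              ┃       [x] tes┃ ░▒ ▒
                              ┃       [ ] wor┃▒▒█▓▒
                              ┃     [ ] views┃▓░ █ 
                              ┗━━━━━━━━━━━━━━┃  █░█
                                     ┃ HiHat█┃ █▓█▒
                                     ┃  Clap·┃▒░░▓▓
                                     ┃       ┃     
                                     ┃       ┃     
                                     ┗━━━━━━━┗━━━━━
                                                   
                                                   


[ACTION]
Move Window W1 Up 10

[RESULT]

                              ┃>[-] repo/          
                              ┃   [ ] types.p┏━━━━━
                              ┃   [-] assets/┃ Imag
                              ┃     [-] confi┠─────
                              ┃       [x] tes┃ ▓██▒
                              ┃       [ ] wor┃▓▒░█░
                              ┃     [ ] views┃ ░▒ ▒
                              ┗━━━━━━━━━━━━━━┃▒▒█▓▒
                                     ┃  Bass·┃▓░ █ 
                                     ┃  Kick·┃  █░█
                                     ┃ HiHat█┃ █▓█▒
                                     ┃  Clap·┃▒░░▓▓
                                     ┃       ┃     
                                     ┃       ┃     
                                     ┗━━━━━━━┗━━━━━
                                                   
                                                   


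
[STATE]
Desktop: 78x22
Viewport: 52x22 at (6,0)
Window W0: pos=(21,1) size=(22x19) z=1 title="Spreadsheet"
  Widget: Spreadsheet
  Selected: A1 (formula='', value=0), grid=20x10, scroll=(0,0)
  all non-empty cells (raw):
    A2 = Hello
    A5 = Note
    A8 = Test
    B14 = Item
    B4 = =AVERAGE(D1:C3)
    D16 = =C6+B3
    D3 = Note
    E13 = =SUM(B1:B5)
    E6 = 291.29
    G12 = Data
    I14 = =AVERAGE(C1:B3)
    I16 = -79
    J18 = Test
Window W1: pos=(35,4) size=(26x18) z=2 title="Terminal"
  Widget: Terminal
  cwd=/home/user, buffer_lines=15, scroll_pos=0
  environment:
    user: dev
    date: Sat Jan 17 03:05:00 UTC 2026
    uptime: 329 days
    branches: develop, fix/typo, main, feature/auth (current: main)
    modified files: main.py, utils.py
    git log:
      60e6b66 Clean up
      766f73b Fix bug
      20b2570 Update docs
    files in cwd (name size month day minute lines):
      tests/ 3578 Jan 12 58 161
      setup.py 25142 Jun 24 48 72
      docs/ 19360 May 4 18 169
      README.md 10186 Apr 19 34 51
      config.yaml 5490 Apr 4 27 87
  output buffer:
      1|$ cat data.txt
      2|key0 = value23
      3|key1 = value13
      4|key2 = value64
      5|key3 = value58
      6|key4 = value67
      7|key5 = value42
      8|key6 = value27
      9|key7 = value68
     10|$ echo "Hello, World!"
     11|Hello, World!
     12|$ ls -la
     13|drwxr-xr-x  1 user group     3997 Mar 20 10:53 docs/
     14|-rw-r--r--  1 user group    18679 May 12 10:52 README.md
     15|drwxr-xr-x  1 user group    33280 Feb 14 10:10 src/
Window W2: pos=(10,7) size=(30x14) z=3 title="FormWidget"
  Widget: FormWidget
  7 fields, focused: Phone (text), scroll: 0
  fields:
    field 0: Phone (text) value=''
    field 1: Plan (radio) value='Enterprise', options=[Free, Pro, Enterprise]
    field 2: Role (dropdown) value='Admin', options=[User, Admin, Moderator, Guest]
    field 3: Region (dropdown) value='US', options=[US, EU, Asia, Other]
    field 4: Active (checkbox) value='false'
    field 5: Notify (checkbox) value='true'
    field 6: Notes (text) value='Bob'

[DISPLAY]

                                                    
               ┏━━━━━━━━━━━━━━━━━━━━┓               
               ┃ Spreadsheet        ┃               
               ┠────────────────────┨               
               ┃A1:          ┏━━━━━━━━━━━━━━━━━━━━━━
               ┃       A     ┃ Terminal             
               ┃-------------┠──────────────────────
    ┏━━━━━━━━━━━━━━━━━━━━━━━━━━━━┓t data.txt        
    ┃ FormWidget                 ┃ = value23        
    ┠────────────────────────────┨ = value13        
    ┃> Phone:      [            ]┃ = value64        
    ┃  Plan:       ( ) Free  ( ) ┃ = value58        
    ┃  Role:       [Admin      ▼]┃ = value67        
    ┃  Region:     [US         ▼]┃ = value42        
    ┃  Active:     [ ]           ┃ = value27        
    ┃  Notify:     [x]           ┃ = value68        
    ┃  Notes:      [Bob         ]┃ho "Hello, World!"
    ┃                            ┃o, World!         
    ┃                            ┃ -la              
    ┃                            ┃r-xr-x  1 user gro
    ┗━━━━━━━━━━━━━━━━━━━━━━━━━━━━┛r--r--  1 user gro
                             ┗━━━━━━━━━━━━━━━━━━━━━━


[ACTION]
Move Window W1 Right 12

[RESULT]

                                                    
               ┏━━━━━━━━━━━━━━━━━━━━┓               
               ┃ Spreadsheet        ┃               
               ┠────────────────────┨               
               ┃A1:                 ┃    ┏━━━━━━━━━━
               ┃       A       B    ┃    ┃ Terminal 
               ┃--------------------┃    ┠──────────
    ┏━━━━━━━━━━━━━━━━━━━━━━━━━━━━┓ 0┃    ┃$ cat data
    ┃ FormWidget                 ┃ 0┃    ┃key0 = val
    ┠────────────────────────────┨ 0┃    ┃key1 = val
    ┃> Phone:      [            ]┃ 0┃    ┃key2 = val
    ┃  Plan:       ( ) Free  ( ) ┃ 0┃    ┃key3 = val
    ┃  Role:       [Admin      ▼]┃ 0┃    ┃key4 = val
    ┃  Region:     [US         ▼]┃ 0┃    ┃key5 = val
    ┃  Active:     [ ]           ┃ 0┃    ┃key6 = val
    ┃  Notify:     [x]           ┃ 0┃    ┃key7 = val
    ┃  Notes:      [Bob         ]┃ 0┃    ┃$ echo "He
    ┃                            ┃ 0┃    ┃Hello, Wor
    ┃                            ┃ 0┃    ┃$ ls -la  
    ┃                            ┃━━┛    ┃drwxr-xr-x
    ┗━━━━━━━━━━━━━━━━━━━━━━━━━━━━┛       ┃-rw-r--r--
                                         ┗━━━━━━━━━━


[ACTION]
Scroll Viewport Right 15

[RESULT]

                                                    
┏━━━━━━━━━━━━━━━━━━━━┓                              
┃ Spreadsheet        ┃                              
┠────────────────────┨                              
┃A1:                 ┃    ┏━━━━━━━━━━━━━━━━━━━━━━━━┓
┃       A       B    ┃    ┃ Terminal               ┃
┃--------------------┃    ┠────────────────────────┨
━━━━━━━━━━━━━━━━━━┓ 0┃    ┃$ cat data.txt          ┃
t                 ┃ 0┃    ┃key0 = value23          ┃
──────────────────┨ 0┃    ┃key1 = value13          ┃
    [            ]┃ 0┃    ┃key2 = value64          ┃
    ( ) Free  ( ) ┃ 0┃    ┃key3 = value58          ┃
    [Admin      ▼]┃ 0┃    ┃key4 = value67          ┃
    [US         ▼]┃ 0┃    ┃key5 = value42          ┃
    [ ]           ┃ 0┃    ┃key6 = value27          ┃
    [x]           ┃ 0┃    ┃key7 = value68          ┃
    [Bob         ]┃ 0┃    ┃$ echo "Hello, World!"  ┃
                  ┃ 0┃    ┃Hello, World!           ┃
                  ┃ 0┃    ┃$ ls -la                ┃
                  ┃━━┛    ┃drwxr-xr-x  1 user group┃
━━━━━━━━━━━━━━━━━━┛       ┃-rw-r--r--  1 user group┃
                          ┗━━━━━━━━━━━━━━━━━━━━━━━━┛


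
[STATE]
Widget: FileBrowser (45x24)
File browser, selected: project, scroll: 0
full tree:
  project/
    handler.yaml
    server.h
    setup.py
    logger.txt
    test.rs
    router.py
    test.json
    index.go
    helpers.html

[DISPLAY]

> [-] project/                               
    handler.yaml                             
    server.h                                 
    setup.py                                 
    logger.txt                               
    test.rs                                  
    router.py                                
    test.json                                
    index.go                                 
    helpers.html                             
                                             
                                             
                                             
                                             
                                             
                                             
                                             
                                             
                                             
                                             
                                             
                                             
                                             
                                             


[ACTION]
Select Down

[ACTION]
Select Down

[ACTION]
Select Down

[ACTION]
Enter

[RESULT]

  [-] project/                               
    handler.yaml                             
    server.h                                 
  > setup.py                                 
    logger.txt                               
    test.rs                                  
    router.py                                
    test.json                                
    index.go                                 
    helpers.html                             
                                             
                                             
                                             
                                             
                                             
                                             
                                             
                                             
                                             
                                             
                                             
                                             
                                             
                                             


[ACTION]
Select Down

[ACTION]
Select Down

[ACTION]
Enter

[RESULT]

  [-] project/                               
    handler.yaml                             
    server.h                                 
    setup.py                                 
    logger.txt                               
  > test.rs                                  
    router.py                                
    test.json                                
    index.go                                 
    helpers.html                             
                                             
                                             
                                             
                                             
                                             
                                             
                                             
                                             
                                             
                                             
                                             
                                             
                                             
                                             


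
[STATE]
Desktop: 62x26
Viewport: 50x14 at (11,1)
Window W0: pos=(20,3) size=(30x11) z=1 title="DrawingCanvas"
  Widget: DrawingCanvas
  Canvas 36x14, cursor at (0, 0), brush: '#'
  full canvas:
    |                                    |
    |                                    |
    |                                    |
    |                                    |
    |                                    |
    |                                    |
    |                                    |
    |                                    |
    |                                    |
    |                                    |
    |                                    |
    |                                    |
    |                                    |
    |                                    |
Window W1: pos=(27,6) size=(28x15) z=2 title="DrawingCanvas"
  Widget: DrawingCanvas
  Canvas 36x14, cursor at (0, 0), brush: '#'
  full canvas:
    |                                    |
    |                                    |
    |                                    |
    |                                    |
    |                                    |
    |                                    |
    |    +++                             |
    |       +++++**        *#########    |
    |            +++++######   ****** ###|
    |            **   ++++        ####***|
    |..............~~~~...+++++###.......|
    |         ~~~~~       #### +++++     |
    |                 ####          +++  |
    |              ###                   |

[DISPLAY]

                                                  
                                                  
         ┏━━━━━━━━━━━━━━━━━━━━━━━━━━━━┓           
         ┃ DrawingCanvas              ┃           
         ┠────────────────────────────┨           
         ┃+     ┏━━━━━━━━━━━━━━━━━━━━━━━━━━┓      
         ┃      ┃ DrawingCanvas            ┃      
         ┃      ┠──────────────────────────┨      
         ┃      ┃+                         ┃      
         ┃      ┃                          ┃      
         ┃      ┃                          ┃      
         ┃      ┃                          ┃      
         ┗━━━━━━┃                          ┃      
                ┃                          ┃      


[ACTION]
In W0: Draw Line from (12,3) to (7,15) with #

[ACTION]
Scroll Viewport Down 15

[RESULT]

         ┃      ┃                          ┃      
         ┗━━━━━━┃                          ┃      
                ┃                          ┃      
                ┃    +++                   ┃      
                ┃       +++++**        *###┃      
                ┃            +++++######   ┃      
                ┃            **   ++++     ┃      
                ┃..............~~~~...+++++┃      
                ┗━━━━━━━━━━━━━━━━━━━━━━━━━━┛      
                                                  
                                                  
                                                  
                                                  
                                                  


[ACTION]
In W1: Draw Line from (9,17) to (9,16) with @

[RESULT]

         ┃      ┃                          ┃      
         ┗━━━━━━┃                          ┃      
                ┃                          ┃      
                ┃    +++                   ┃      
                ┃       +++++**        *###┃      
                ┃            +++++######   ┃      
                ┃            **  @@+++     ┃      
                ┃..............~~~~...+++++┃      
                ┗━━━━━━━━━━━━━━━━━━━━━━━━━━┛      
                                                  
                                                  
                                                  
                                                  
                                                  


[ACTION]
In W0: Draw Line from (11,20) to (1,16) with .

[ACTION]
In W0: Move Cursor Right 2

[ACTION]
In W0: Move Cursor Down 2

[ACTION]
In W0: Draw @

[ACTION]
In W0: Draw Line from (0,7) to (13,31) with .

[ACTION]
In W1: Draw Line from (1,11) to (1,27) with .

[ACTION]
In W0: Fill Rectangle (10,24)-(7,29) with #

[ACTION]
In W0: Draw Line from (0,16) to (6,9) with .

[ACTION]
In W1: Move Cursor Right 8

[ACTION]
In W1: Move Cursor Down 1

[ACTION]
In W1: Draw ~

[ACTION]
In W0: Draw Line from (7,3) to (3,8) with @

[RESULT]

         ┃    @ ┃                          ┃      
         ┗━━━━━━┃                          ┃      
                ┃                          ┃      
                ┃    +++                   ┃      
                ┃       +++++**        *###┃      
                ┃            +++++######   ┃      
                ┃            **  @@+++     ┃      
                ┃..............~~~~...+++++┃      
                ┗━━━━━━━━━━━━━━━━━━━━━━━━━━┛      
                                                  
                                                  
                                                  
                                                  
                                                  


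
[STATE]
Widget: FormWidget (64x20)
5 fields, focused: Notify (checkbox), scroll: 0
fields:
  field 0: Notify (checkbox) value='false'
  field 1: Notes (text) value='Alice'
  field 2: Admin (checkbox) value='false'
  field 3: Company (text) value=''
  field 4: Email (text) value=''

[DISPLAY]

> Notify:     [ ]                                               
  Notes:      [Alice                                           ]
  Admin:      [ ]                                               
  Company:    [                                                ]
  Email:      [                                                ]
                                                                
                                                                
                                                                
                                                                
                                                                
                                                                
                                                                
                                                                
                                                                
                                                                
                                                                
                                                                
                                                                
                                                                
                                                                


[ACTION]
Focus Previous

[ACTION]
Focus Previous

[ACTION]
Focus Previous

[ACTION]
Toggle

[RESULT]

  Notify:     [ ]                                               
  Notes:      [Alice                                           ]
> Admin:      [x]                                               
  Company:    [                                                ]
  Email:      [                                                ]
                                                                
                                                                
                                                                
                                                                
                                                                
                                                                
                                                                
                                                                
                                                                
                                                                
                                                                
                                                                
                                                                
                                                                
                                                                


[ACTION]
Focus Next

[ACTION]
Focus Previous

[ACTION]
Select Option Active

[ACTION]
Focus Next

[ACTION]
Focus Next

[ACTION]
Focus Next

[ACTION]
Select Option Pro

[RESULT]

> Notify:     [ ]                                               
  Notes:      [Alice                                           ]
  Admin:      [x]                                               
  Company:    [                                                ]
  Email:      [                                                ]
                                                                
                                                                
                                                                
                                                                
                                                                
                                                                
                                                                
                                                                
                                                                
                                                                
                                                                
                                                                
                                                                
                                                                
                                                                
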